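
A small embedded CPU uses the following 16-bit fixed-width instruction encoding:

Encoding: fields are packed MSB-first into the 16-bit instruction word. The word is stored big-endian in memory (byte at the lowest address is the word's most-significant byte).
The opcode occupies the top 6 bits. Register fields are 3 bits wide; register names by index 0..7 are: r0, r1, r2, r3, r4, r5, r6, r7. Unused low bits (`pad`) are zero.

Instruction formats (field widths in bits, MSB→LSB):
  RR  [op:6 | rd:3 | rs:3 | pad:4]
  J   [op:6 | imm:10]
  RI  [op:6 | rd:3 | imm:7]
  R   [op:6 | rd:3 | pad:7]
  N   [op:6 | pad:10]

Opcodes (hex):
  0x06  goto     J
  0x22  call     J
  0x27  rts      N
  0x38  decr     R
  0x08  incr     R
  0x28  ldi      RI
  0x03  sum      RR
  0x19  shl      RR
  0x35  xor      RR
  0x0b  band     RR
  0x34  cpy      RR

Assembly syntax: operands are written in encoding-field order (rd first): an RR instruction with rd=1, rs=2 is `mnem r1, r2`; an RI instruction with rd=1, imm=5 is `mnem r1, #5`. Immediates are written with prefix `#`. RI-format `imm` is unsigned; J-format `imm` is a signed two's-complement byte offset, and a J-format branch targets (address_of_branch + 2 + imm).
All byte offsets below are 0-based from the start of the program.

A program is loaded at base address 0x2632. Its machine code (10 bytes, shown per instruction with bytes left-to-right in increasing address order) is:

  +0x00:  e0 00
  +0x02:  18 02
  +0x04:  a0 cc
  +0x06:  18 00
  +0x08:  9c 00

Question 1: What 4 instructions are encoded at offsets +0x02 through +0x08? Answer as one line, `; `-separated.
off 0x02: read 18 02 as big → 0x1802
  top 6b → 0x6 → goto [J]
  [9:0] imm=2 = #2
off 0x04: read a0 cc as big → 0xa0cc
  top 6b → 0x28 → ldi [RI]
  [9:7] rd=1 = r1
  [6:0] imm=76 = #76
off 0x06: read 18 00 as big → 0x1800
  top 6b → 0x6 → goto [J]
  [9:0] imm=0 = #0
off 0x08: read 9c 00 as big → 0x9c00
  top 6b → 0x27 → rts [N]

goto #2; ldi r1, #76; goto #0; rts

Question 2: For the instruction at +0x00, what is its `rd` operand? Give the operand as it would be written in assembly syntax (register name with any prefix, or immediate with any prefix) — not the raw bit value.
@+00  big-endian(e0 00) = 0xe000
  opcode bits[15:10]=0x38: decr/R
  rd@[9:7]=0x0 ⇒ r0

r0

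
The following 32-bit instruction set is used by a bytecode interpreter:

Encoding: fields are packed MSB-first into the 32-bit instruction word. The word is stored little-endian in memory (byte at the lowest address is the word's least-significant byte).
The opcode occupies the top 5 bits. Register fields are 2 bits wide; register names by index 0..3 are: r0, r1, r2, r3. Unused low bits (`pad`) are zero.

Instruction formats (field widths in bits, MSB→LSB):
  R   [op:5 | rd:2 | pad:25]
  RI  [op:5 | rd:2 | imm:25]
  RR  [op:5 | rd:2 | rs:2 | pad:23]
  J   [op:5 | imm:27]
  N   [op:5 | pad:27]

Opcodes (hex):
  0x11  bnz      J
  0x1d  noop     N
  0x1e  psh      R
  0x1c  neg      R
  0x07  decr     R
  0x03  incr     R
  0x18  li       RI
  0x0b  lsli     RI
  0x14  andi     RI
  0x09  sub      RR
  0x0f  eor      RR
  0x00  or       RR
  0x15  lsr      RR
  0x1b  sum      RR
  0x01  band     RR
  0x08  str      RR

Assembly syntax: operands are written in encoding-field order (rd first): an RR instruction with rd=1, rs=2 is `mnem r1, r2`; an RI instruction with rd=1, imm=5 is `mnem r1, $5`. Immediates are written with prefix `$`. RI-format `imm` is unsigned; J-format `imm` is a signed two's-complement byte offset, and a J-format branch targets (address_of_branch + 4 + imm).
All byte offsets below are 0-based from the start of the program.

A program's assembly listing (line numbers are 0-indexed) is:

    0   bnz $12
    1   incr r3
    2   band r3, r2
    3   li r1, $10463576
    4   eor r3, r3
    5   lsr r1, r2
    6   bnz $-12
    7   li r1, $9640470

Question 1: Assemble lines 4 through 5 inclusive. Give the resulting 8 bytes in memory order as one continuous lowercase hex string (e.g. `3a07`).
0000807f000000ab

4. eor fields op=0xf:5|rd=3:2|rs=3:2|pad=0:23 → word 7f800000h → 00 00 80 7f
5. lsr fields op=0x15:5|rd=1:2|rs=2:2|pad=0:23 → word ab000000h → 00 00 00 ab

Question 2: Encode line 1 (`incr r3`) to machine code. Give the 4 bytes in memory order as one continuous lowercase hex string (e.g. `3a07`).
0000001e

L1: incr op=0x3:5|rd=3:2|pad=0:25 ⇒ 0x1e000000 ⇒ little 00 00 00 1e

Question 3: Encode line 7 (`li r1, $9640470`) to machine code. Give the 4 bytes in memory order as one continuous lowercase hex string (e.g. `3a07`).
L7: li op=0x18:5|rd=1:2|imm=9640470:25 ⇒ 0xc2931a16 ⇒ little 16 1a 93 c2

161a93c2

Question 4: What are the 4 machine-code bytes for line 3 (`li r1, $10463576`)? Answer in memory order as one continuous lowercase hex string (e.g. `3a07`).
58a99fc2

3. li fields op=0x18:5|rd=1:2|imm=10463576:25 → word c29fa958h → 58 a9 9f c2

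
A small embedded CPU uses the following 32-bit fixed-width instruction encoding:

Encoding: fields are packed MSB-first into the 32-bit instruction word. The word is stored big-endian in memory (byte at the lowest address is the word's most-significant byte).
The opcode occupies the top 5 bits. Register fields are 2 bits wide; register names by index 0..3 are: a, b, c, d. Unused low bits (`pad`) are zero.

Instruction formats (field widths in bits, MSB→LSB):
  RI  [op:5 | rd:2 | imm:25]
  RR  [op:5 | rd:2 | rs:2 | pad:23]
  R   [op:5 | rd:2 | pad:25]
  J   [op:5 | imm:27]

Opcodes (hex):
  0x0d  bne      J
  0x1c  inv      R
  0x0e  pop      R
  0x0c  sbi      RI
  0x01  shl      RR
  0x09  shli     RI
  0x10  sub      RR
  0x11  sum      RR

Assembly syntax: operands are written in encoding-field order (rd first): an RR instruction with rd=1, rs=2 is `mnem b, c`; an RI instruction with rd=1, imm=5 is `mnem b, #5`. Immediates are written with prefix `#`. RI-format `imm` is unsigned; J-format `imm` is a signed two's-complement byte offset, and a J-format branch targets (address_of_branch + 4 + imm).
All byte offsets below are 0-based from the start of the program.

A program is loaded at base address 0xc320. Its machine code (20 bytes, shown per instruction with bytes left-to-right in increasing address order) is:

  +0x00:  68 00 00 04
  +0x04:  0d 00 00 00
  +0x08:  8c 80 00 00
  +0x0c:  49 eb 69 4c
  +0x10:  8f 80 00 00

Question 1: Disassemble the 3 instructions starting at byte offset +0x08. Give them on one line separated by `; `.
+0x08: 8c 80 00 00 ⇒ word 0x8c800000 (big)
  opcode bits[31:27]=0x11: sum/RR
  rd@[26:25]=0x2 ⇒ c
  rs@[24:23]=0x1 ⇒ b
+0x0c: 49 eb 69 4c ⇒ word 0x49eb694c (big)
  opcode bits[31:27]=0x9: shli/RI
  rd@[26:25]=0x0 ⇒ a
  imm@[24:0]=0x1eb694c ⇒ #32205132
+0x10: 8f 80 00 00 ⇒ word 0x8f800000 (big)
  opcode bits[31:27]=0x11: sum/RR
  rd@[26:25]=0x3 ⇒ d
  rs@[24:23]=0x3 ⇒ d

sum c, b; shli a, #32205132; sum d, d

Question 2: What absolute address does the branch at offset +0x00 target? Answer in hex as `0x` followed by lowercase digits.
off 0x00: read 68 00 00 04 as big → 0x68000004
  top 5b → 0xd → bne [J]
  imm: (w>>0)&0x7ffffff=0x4 → #4
  target = base 0xc320 + off 0x00 + 4 + imm 4 = 0xc328

0xc328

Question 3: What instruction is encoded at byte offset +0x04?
+0x04: 0d 00 00 00 ⇒ word 0x0d000000 (big)
  opcode bits[31:27]=0x1: shl/RR
  rd: (w>>25)&0x3=0x2 → c
  rs: (w>>23)&0x3=0x2 → c

shl c, c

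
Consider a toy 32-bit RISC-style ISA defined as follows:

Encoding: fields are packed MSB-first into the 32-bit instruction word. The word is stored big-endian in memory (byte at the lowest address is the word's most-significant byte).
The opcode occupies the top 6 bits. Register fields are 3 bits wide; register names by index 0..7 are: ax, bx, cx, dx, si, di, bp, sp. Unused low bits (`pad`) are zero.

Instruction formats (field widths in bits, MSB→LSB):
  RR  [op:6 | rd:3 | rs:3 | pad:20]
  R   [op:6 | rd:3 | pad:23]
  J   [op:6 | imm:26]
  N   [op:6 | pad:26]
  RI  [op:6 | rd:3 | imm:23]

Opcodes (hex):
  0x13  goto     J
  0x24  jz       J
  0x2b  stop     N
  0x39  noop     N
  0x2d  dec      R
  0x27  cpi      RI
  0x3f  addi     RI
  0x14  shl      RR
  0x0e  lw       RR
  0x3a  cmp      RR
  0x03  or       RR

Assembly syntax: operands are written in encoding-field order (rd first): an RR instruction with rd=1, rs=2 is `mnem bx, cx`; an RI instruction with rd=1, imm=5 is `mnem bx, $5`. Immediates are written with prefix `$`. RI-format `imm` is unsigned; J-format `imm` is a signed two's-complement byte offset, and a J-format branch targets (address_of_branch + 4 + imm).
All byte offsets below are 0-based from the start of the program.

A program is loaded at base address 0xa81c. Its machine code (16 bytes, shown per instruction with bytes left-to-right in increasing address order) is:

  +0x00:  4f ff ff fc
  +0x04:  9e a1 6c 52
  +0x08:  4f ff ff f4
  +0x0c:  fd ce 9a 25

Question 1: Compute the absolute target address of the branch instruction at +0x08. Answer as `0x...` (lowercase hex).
[08] 4f ff ff f4 → 0x4ffffff4
  op=0x4ffffff4>>26=0x13 ⇒ goto (J)
  imm: (w>>0)&0x3ffffff=0x3fffff4 (s26→-12) → $-12
  target = base 0xa81c + off 0x08 + 4 + imm -12 = 0xa81c

0xa81c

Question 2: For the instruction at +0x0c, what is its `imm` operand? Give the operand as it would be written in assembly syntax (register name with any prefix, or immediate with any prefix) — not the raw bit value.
$5151269

@+0c  big-endian(fd ce 9a 25) = 0xfdce9a25
  top 6b → 0x3f → addi [RI]
  rd@[25:23]=0x3 ⇒ dx
  imm@[22:0]=0x4e9a25 ⇒ $5151269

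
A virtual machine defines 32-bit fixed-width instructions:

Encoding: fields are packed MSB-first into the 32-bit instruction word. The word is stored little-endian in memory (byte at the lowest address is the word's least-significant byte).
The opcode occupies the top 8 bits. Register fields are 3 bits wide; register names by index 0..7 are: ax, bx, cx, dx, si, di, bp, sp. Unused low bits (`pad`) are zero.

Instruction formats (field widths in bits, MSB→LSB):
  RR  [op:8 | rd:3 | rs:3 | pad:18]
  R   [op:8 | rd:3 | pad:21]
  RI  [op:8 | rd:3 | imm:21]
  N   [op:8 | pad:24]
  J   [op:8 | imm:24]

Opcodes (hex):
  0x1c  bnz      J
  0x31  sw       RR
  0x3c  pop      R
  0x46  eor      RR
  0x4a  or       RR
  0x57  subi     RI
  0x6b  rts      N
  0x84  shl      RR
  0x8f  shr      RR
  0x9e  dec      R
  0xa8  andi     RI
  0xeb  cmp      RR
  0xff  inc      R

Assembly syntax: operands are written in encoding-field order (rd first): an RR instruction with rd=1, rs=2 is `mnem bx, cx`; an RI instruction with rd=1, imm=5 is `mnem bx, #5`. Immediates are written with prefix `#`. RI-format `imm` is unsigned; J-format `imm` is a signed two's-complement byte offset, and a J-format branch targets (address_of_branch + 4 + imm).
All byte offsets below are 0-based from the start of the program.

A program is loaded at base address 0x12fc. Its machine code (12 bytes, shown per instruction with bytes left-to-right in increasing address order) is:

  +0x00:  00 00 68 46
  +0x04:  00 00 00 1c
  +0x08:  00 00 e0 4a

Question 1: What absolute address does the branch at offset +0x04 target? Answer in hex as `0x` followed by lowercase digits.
0x1304

@+04  little-endian(00 00 00 1c) = 0x1c000000
  opcode bits[31:24]=0x1c: bnz/J
  [23:0] imm=0 = #0
  target = base 0x12fc + off 0x04 + 4 + imm 0 = 0x1304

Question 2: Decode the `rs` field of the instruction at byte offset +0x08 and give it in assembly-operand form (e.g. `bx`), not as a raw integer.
ax

off 0x08: read 00 00 e0 4a as little → 0x4ae00000
  opcode bits[31:24]=0x4a: or/RR
  rd: (w>>21)&0x7=0x7 → sp
  rs: (w>>18)&0x7=0x0 → ax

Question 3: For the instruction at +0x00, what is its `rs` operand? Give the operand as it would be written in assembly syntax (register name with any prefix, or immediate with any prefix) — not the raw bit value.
cx

+0x00: 00 00 68 46 ⇒ word 0x46680000 (little)
  top 8b → 0x46 → eor [RR]
  [23:21] rd=3 = dx
  [20:18] rs=2 = cx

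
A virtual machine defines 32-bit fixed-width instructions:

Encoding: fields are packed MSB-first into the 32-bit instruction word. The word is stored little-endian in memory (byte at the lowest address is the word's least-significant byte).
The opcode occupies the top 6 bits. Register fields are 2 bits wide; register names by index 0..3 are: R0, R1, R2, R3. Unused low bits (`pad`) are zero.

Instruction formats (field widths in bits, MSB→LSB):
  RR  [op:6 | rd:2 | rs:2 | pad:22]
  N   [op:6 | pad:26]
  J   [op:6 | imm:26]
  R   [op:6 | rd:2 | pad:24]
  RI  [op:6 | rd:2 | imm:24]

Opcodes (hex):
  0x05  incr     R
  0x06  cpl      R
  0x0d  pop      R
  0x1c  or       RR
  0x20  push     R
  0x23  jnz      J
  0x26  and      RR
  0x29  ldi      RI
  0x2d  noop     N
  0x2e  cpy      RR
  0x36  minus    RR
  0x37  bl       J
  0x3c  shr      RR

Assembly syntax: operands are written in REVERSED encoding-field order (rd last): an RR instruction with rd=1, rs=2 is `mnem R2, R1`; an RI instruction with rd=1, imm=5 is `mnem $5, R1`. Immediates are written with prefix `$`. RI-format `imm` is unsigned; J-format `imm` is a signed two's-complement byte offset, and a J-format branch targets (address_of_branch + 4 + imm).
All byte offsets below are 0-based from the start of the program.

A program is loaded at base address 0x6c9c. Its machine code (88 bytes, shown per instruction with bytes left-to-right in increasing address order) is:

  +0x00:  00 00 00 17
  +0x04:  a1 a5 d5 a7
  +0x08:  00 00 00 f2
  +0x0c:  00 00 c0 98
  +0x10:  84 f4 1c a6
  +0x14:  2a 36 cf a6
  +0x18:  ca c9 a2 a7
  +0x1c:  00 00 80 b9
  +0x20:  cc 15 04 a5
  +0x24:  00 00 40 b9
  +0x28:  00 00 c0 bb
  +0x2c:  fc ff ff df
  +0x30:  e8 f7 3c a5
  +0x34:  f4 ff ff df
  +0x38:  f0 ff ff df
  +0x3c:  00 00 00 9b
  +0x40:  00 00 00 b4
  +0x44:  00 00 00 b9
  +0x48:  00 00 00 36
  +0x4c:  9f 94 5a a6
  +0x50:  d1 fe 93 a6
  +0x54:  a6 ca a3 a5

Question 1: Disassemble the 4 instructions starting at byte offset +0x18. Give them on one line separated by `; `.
@+18  little-endian(ca c9 a2 a7) = 0xa7a2c9ca
  top 6b → 0x29 → ldi [RI]
  [25:24] rd=3 = R3
  [23:0] imm=10668490 = $10668490
@+1c  little-endian(00 00 80 b9) = 0xb9800000
  top 6b → 0x2e → cpy [RR]
  [25:24] rd=1 = R1
  [23:22] rs=2 = R2
@+20  little-endian(cc 15 04 a5) = 0xa50415cc
  top 6b → 0x29 → ldi [RI]
  [25:24] rd=1 = R1
  [23:0] imm=267724 = $267724
@+24  little-endian(00 00 40 b9) = 0xb9400000
  top 6b → 0x2e → cpy [RR]
  [25:24] rd=1 = R1
  [23:22] rs=1 = R1

ldi $10668490, R3; cpy R2, R1; ldi $267724, R1; cpy R1, R1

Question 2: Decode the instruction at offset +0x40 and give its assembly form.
@+40  little-endian(00 00 00 b4) = 0xb4000000
  opcode bits[31:26]=0x2d: noop/N

noop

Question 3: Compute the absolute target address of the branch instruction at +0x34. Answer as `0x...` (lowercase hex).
+0x34: f4 ff ff df ⇒ word 0xdffffff4 (little)
  top 6b → 0x37 → bl [J]
  [25:0] imm=67108852 (s26→-12) = $-12
  target = base 0x6c9c + off 0x34 + 4 + imm -12 = 0x6cc8

0x6cc8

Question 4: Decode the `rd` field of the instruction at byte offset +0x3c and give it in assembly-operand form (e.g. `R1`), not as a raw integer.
R3

[3c] 00 00 00 9b → 0x9b000000
  opcode bits[31:26]=0x26: and/RR
  [25:24] rd=3 = R3
  [23:22] rs=0 = R0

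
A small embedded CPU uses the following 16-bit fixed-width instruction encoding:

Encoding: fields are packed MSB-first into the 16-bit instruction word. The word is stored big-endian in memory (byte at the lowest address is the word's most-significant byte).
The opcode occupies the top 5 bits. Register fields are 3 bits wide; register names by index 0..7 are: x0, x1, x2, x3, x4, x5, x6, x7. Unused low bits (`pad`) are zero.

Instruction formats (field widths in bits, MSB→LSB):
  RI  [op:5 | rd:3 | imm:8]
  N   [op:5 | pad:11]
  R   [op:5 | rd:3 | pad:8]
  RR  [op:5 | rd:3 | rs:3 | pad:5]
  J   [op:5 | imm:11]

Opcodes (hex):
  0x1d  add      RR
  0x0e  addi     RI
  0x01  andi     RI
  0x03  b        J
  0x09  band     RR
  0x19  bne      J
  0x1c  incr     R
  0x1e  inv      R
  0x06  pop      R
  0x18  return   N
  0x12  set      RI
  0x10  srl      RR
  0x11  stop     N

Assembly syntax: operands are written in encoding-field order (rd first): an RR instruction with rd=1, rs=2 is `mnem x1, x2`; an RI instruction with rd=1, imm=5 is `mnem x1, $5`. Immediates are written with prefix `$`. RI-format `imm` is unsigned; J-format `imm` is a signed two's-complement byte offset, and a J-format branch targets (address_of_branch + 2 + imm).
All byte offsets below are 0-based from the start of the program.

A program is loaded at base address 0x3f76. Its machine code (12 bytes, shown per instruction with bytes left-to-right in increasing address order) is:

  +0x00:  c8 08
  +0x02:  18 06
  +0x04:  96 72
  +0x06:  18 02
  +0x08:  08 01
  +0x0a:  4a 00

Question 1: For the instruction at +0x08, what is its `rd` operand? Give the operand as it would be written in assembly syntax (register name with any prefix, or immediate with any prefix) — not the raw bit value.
x0

off 0x08: read 08 01 as big → 0x0801
  op=0x0801>>11=0x1 ⇒ andi (RI)
  [10:8] rd=0 = x0
  [7:0] imm=1 = $1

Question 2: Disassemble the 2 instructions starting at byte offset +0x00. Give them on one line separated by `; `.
[00] c8 08 → 0xc808
  top 5b → 0x19 → bne [J]
  imm: (w>>0)&0x7ff=0x8 → $8
[02] 18 06 → 0x1806
  top 5b → 0x3 → b [J]
  imm: (w>>0)&0x7ff=0x6 → $6

bne $8; b $6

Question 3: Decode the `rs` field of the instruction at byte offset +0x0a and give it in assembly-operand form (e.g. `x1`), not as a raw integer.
+0x0a: 4a 00 ⇒ word 0x4a00 (big)
  op=0x4a00>>11=0x9 ⇒ band (RR)
  [10:8] rd=2 = x2
  [7:5] rs=0 = x0

x0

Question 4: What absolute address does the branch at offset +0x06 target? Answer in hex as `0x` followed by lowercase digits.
0x3f80

+0x06: 18 02 ⇒ word 0x1802 (big)
  opcode bits[15:11]=0x3: b/J
  [10:0] imm=2 = $2
  target = base 0x3f76 + off 0x06 + 2 + imm 2 = 0x3f80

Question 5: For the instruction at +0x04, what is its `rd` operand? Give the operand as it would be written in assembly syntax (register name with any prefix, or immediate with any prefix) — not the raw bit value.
[04] 96 72 → 0x9672
  opcode bits[15:11]=0x12: set/RI
  [10:8] rd=6 = x6
  [7:0] imm=114 = $114

x6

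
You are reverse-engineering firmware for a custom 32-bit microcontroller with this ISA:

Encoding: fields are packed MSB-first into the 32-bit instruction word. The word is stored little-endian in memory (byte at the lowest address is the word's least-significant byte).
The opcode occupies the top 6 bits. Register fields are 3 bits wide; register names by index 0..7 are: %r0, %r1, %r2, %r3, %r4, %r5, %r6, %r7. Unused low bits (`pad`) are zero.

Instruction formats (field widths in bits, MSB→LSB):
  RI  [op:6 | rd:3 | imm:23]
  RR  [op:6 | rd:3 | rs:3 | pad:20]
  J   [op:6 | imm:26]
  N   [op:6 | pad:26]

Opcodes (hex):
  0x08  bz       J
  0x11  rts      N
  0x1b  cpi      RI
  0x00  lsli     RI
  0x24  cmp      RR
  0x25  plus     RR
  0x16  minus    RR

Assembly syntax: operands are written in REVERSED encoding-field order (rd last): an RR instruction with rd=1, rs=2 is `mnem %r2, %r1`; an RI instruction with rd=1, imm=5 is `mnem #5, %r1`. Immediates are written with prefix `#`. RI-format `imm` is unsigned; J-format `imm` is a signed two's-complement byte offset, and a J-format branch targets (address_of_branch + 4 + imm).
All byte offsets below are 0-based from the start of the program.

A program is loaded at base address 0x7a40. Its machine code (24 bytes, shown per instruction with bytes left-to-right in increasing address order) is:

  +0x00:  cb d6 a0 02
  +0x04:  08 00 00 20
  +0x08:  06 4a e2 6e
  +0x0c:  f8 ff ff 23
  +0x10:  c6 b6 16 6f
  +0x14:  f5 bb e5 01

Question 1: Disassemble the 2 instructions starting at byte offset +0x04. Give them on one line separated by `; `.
bz #8; cpi #6441478, %r5

+0x04: 08 00 00 20 ⇒ word 0x20000008 (little)
  opcode bits[31:26]=0x8: bz/J
  imm: (w>>0)&0x3ffffff=0x8 → #8
+0x08: 06 4a e2 6e ⇒ word 0x6ee24a06 (little)
  opcode bits[31:26]=0x1b: cpi/RI
  rd: (w>>23)&0x7=0x5 → %r5
  imm: (w>>0)&0x7fffff=0x624a06 → #6441478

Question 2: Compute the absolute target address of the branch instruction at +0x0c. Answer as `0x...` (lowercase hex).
+0x0c: f8 ff ff 23 ⇒ word 0x23fffff8 (little)
  opcode bits[31:26]=0x8: bz/J
  [25:0] imm=67108856 (s26→-8) = #-8
  target = base 0x7a40 + off 0x0c + 4 + imm -8 = 0x7a48

0x7a48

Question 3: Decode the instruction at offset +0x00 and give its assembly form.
off 0x00: read cb d6 a0 02 as little → 0x02a0d6cb
  opcode bits[31:26]=0x0: lsli/RI
  rd@[25:23]=0x5 ⇒ %r5
  imm@[22:0]=0x20d6cb ⇒ #2152139

lsli #2152139, %r5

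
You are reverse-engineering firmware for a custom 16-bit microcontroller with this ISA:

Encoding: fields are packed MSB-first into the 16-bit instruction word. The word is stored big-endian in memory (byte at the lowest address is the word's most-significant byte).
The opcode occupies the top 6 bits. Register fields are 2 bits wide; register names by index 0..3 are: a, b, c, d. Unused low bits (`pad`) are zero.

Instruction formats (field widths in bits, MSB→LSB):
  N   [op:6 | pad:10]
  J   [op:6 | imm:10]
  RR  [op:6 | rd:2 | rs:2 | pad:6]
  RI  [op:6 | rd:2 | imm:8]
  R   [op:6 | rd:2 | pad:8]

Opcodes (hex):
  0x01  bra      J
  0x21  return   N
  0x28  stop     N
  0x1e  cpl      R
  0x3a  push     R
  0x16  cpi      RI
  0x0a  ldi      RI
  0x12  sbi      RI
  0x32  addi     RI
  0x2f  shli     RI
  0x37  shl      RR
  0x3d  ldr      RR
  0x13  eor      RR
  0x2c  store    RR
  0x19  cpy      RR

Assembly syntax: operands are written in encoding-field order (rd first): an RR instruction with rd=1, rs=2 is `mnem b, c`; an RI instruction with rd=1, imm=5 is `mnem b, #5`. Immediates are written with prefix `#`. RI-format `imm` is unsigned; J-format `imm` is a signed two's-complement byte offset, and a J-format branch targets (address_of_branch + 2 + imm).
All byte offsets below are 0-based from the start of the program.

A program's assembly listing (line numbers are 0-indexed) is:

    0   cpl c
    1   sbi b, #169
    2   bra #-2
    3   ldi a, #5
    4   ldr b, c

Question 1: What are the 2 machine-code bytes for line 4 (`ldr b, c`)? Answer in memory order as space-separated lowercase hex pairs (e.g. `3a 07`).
L4: ldr op=0x3d:6|rd=1:2|rs=2:2|pad=0:6 ⇒ 0xf580 ⇒ big f5 80

f5 80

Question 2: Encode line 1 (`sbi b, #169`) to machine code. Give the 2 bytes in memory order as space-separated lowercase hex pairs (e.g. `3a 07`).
line 1 (sbi): pack op=0x12:6|rd=1:2|imm=169:8 = 0x49a9; big→ 49 a9

49 a9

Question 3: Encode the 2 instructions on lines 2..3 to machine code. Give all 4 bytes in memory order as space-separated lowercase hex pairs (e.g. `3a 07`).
07 fe 28 05

line 2 (bra): pack op=0x1:6|imm=-2:10 = 0x07fe; big→ 07 fe
line 3 (ldi): pack op=0xa:6|rd=0:2|imm=5:8 = 0x2805; big→ 28 05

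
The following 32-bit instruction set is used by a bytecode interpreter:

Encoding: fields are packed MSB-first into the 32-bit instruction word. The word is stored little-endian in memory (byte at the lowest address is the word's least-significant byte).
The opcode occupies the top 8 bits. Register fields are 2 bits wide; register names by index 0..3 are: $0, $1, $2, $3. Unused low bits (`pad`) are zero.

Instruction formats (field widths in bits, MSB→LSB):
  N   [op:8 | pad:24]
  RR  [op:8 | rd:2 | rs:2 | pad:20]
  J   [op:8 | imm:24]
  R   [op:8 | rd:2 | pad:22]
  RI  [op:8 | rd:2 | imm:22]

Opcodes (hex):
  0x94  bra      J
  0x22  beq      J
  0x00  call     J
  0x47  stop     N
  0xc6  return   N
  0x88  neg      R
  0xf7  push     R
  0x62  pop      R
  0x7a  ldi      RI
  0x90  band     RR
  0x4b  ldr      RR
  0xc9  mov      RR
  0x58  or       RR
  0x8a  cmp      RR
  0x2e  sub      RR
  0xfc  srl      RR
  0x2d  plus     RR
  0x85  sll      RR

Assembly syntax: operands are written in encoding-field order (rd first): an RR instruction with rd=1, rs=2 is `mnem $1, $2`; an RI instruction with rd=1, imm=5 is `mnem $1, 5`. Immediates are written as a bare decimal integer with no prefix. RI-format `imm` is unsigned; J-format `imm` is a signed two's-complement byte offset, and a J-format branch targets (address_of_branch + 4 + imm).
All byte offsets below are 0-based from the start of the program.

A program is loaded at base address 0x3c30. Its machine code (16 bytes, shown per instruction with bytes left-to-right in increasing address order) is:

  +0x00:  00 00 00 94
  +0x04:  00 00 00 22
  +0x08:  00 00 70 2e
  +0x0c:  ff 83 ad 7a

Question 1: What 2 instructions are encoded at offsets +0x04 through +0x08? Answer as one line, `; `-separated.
[04] 00 00 00 22 → 0x22000000
  top 8b → 0x22 → beq [J]
  imm@[23:0]=0x0 ⇒ 0
[08] 00 00 70 2e → 0x2e700000
  top 8b → 0x2e → sub [RR]
  rd@[23:22]=0x1 ⇒ $1
  rs@[21:20]=0x3 ⇒ $3

beq 0; sub $1, $3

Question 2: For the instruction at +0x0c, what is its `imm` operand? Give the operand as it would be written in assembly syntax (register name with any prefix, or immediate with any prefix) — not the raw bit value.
2982911

+0x0c: ff 83 ad 7a ⇒ word 0x7aad83ff (little)
  opcode bits[31:24]=0x7a: ldi/RI
  rd: (w>>22)&0x3=0x2 → $2
  imm: (w>>0)&0x3fffff=0x2d83ff → 2982911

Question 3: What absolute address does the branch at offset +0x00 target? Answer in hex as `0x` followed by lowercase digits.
[00] 00 00 00 94 → 0x94000000
  op=0x94000000>>24=0x94 ⇒ bra (J)
  imm: (w>>0)&0xffffff=0x0 → 0
  target = base 0x3c30 + off 0x00 + 4 + imm 0 = 0x3c34

0x3c34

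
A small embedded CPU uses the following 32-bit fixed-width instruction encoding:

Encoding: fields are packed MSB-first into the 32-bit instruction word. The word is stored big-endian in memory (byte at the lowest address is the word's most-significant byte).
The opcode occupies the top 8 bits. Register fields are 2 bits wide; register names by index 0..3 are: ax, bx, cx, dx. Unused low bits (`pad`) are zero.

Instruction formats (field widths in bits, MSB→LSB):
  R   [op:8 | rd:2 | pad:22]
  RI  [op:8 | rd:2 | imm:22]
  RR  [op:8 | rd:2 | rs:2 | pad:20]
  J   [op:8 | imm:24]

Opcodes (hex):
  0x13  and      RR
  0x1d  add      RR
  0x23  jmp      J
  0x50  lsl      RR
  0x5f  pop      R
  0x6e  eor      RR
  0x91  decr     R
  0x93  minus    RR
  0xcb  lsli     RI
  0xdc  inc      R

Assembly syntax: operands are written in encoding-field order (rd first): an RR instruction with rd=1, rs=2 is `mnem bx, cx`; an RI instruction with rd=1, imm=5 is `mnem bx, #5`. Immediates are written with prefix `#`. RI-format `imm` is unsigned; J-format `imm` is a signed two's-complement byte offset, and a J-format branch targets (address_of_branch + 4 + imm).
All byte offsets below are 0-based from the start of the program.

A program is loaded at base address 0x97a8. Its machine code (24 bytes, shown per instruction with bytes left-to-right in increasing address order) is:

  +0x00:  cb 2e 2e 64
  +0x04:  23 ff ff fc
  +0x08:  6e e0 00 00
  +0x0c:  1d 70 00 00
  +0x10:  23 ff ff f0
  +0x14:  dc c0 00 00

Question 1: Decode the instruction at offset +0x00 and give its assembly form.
off 0x00: read cb 2e 2e 64 as big → 0xcb2e2e64
  op=0xcb2e2e64>>24=0xcb ⇒ lsli (RI)
  rd@[23:22]=0x0 ⇒ ax
  imm@[21:0]=0x2e2e64 ⇒ #3026532

lsli ax, #3026532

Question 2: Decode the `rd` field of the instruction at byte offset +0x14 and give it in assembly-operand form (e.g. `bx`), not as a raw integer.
off 0x14: read dc c0 00 00 as big → 0xdcc00000
  opcode bits[31:24]=0xdc: inc/R
  [23:22] rd=3 = dx

dx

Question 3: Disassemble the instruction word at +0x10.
[10] 23 ff ff f0 → 0x23fffff0
  op=0x23fffff0>>24=0x23 ⇒ jmp (J)
  imm@[23:0]=0xfffff0 (s24→-16) ⇒ #-16

jmp #-16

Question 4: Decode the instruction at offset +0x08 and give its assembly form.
[08] 6e e0 00 00 → 0x6ee00000
  opcode bits[31:24]=0x6e: eor/RR
  rd: (w>>22)&0x3=0x3 → dx
  rs: (w>>20)&0x3=0x2 → cx

eor dx, cx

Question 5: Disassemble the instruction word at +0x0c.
[0c] 1d 70 00 00 → 0x1d700000
  opcode bits[31:24]=0x1d: add/RR
  rd@[23:22]=0x1 ⇒ bx
  rs@[21:20]=0x3 ⇒ dx

add bx, dx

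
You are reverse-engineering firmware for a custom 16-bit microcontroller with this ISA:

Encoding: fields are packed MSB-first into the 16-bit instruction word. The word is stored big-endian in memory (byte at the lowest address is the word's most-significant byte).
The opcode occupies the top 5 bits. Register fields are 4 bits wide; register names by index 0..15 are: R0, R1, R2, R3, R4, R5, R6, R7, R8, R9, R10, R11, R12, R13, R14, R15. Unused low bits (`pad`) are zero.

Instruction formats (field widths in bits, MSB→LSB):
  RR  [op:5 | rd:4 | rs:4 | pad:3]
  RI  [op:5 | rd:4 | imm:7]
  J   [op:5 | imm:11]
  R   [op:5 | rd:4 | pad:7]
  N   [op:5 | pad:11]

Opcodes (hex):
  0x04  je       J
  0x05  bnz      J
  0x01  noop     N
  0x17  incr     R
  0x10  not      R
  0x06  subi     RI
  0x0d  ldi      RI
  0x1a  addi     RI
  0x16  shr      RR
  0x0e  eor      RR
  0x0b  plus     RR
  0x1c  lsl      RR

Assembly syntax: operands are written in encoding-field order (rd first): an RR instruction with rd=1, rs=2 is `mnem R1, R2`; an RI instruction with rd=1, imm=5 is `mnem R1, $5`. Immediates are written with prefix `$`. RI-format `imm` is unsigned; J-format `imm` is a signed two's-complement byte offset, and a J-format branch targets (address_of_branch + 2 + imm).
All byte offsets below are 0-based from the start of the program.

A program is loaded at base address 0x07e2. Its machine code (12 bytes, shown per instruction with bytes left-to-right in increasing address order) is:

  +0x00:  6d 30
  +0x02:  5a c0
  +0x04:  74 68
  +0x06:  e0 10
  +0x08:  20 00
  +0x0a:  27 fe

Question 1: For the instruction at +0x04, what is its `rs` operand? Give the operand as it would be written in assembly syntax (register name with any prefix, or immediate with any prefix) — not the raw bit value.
off 0x04: read 74 68 as big → 0x7468
  opcode bits[15:11]=0xe: eor/RR
  rd@[10:7]=0x8 ⇒ R8
  rs@[6:3]=0xd ⇒ R13

R13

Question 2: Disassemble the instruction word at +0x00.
@+00  big-endian(6d 30) = 0x6d30
  top 5b → 0xd → ldi [RI]
  rd@[10:7]=0xa ⇒ R10
  imm@[6:0]=0x30 ⇒ $48

ldi R10, $48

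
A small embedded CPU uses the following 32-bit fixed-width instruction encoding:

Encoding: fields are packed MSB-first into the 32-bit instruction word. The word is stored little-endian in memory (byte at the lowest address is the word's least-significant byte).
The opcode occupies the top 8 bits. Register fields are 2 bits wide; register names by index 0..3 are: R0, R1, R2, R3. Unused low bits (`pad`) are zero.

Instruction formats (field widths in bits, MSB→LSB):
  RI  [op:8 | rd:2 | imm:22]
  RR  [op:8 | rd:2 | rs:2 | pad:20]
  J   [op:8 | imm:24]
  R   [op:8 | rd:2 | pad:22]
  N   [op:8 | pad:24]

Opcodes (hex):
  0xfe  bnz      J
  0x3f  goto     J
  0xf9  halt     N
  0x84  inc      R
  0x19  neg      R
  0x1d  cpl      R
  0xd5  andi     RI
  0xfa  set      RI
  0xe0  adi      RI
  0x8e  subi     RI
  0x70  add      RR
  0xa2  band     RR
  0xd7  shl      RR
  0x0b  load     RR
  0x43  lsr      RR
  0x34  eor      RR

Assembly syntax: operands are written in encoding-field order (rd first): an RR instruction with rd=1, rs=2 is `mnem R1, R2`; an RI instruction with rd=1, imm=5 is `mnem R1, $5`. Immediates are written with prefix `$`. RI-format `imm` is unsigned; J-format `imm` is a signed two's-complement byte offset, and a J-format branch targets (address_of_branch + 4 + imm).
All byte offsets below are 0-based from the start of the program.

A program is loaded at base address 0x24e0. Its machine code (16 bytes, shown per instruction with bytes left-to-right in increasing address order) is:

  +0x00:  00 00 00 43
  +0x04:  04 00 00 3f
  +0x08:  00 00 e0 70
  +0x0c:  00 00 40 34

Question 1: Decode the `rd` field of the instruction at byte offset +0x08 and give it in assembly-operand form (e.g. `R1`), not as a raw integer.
R3

[08] 00 00 e0 70 → 0x70e00000
  op=0x70e00000>>24=0x70 ⇒ add (RR)
  [23:22] rd=3 = R3
  [21:20] rs=2 = R2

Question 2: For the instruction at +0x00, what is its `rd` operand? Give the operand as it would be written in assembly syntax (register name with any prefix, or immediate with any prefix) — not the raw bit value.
R0

@+00  little-endian(00 00 00 43) = 0x43000000
  opcode bits[31:24]=0x43: lsr/RR
  rd@[23:22]=0x0 ⇒ R0
  rs@[21:20]=0x0 ⇒ R0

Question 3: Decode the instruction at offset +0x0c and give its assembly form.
@+0c  little-endian(00 00 40 34) = 0x34400000
  opcode bits[31:24]=0x34: eor/RR
  rd: (w>>22)&0x3=0x1 → R1
  rs: (w>>20)&0x3=0x0 → R0

eor R1, R0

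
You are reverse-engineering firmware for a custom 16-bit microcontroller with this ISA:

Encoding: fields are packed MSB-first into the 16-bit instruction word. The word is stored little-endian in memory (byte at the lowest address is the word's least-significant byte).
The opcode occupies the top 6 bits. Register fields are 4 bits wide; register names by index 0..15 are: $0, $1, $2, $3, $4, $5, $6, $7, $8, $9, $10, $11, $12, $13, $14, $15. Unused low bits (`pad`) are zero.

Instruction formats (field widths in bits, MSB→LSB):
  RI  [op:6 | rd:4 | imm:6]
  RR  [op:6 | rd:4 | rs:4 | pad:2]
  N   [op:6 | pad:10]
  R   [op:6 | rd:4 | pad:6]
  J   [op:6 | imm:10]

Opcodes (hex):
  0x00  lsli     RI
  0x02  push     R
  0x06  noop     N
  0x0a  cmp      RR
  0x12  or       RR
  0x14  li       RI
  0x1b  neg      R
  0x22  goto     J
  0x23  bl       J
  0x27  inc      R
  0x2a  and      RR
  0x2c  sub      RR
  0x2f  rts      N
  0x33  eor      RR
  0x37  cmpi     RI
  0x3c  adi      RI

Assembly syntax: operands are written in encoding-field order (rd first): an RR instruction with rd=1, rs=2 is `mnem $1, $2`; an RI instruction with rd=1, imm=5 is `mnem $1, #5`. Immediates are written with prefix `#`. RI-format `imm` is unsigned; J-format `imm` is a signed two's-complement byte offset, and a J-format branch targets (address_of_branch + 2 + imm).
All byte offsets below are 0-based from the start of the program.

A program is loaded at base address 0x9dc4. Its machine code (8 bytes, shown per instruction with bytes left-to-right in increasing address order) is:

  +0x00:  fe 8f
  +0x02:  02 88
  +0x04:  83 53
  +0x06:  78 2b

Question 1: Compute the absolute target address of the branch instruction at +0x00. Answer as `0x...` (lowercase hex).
0x9dc4

@+00  little-endian(fe 8f) = 0x8ffe
  opcode bits[15:10]=0x23: bl/J
  [9:0] imm=1022 (s10→-2) = #-2
  target = base 0x9dc4 + off 0x00 + 2 + imm -2 = 0x9dc4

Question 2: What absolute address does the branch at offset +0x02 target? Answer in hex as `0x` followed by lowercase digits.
+0x02: 02 88 ⇒ word 0x8802 (little)
  top 6b → 0x22 → goto [J]
  [9:0] imm=2 = #2
  target = base 0x9dc4 + off 0x02 + 2 + imm 2 = 0x9dca

0x9dca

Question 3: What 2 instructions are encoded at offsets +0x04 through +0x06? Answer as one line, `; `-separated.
li $14, #3; cmp $13, $14

[04] 83 53 → 0x5383
  top 6b → 0x14 → li [RI]
  rd: (w>>6)&0xf=0xe → $14
  imm: (w>>0)&0x3f=0x3 → #3
[06] 78 2b → 0x2b78
  top 6b → 0xa → cmp [RR]
  rd: (w>>6)&0xf=0xd → $13
  rs: (w>>2)&0xf=0xe → $14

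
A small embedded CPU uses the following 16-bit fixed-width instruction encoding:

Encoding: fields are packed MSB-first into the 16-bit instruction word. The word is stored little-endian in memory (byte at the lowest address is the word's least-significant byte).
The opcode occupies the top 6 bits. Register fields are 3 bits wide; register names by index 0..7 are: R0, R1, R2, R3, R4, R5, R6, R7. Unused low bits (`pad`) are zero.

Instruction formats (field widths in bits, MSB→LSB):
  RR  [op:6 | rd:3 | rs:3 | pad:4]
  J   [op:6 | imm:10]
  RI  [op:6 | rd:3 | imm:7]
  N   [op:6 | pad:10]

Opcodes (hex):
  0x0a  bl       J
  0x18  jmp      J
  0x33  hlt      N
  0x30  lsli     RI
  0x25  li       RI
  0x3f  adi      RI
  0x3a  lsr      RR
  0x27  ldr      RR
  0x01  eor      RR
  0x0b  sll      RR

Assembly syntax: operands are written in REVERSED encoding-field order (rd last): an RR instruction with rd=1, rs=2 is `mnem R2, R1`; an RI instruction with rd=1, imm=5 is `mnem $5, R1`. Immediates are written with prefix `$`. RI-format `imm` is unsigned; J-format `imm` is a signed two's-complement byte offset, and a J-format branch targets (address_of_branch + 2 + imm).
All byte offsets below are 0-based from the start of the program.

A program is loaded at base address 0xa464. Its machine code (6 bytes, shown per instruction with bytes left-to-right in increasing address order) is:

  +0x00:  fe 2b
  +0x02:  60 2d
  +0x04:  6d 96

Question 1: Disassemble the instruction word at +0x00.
[00] fe 2b → 0x2bfe
  opcode bits[15:10]=0xa: bl/J
  [9:0] imm=1022 (s10→-2) = $-2

bl $-2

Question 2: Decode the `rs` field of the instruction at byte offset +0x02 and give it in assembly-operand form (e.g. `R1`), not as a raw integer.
R6

off 0x02: read 60 2d as little → 0x2d60
  opcode bits[15:10]=0xb: sll/RR
  rd: (w>>7)&0x7=0x2 → R2
  rs: (w>>4)&0x7=0x6 → R6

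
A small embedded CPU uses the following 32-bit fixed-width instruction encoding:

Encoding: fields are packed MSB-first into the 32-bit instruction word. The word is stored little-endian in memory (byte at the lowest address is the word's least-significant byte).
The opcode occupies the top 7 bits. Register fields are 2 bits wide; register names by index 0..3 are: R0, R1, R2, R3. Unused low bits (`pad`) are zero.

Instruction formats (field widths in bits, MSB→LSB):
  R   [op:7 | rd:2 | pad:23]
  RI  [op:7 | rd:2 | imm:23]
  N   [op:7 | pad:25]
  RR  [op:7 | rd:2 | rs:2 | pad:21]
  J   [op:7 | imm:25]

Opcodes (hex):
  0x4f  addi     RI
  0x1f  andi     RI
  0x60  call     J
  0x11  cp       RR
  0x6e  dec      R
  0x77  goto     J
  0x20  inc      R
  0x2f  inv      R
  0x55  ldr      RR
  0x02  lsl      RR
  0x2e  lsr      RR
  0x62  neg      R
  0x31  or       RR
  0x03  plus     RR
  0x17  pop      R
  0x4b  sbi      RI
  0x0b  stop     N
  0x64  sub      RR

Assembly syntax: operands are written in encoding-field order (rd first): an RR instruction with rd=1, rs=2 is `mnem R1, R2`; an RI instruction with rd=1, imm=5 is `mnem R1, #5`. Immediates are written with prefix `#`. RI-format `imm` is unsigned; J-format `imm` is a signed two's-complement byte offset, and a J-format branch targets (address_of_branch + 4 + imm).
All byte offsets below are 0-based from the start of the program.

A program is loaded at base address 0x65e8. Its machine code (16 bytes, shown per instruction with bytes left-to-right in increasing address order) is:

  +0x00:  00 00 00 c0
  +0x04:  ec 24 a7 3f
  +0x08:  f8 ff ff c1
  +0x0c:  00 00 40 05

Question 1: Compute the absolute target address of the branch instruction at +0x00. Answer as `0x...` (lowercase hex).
@+00  little-endian(00 00 00 c0) = 0xc0000000
  top 7b → 0x60 → call [J]
  imm@[24:0]=0x0 ⇒ #0
  target = base 0x65e8 + off 0x00 + 4 + imm 0 = 0x65ec

0x65ec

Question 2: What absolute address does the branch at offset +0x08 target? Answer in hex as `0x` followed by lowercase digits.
0x65ec

off 0x08: read f8 ff ff c1 as little → 0xc1fffff8
  op=0xc1fffff8>>25=0x60 ⇒ call (J)
  imm: (w>>0)&0x1ffffff=0x1fffff8 (s25→-8) → #-8
  target = base 0x65e8 + off 0x08 + 4 + imm -8 = 0x65ec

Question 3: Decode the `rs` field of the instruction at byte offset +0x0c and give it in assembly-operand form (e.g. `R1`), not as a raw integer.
@+0c  little-endian(00 00 40 05) = 0x05400000
  opcode bits[31:25]=0x2: lsl/RR
  rd@[24:23]=0x2 ⇒ R2
  rs@[22:21]=0x2 ⇒ R2

R2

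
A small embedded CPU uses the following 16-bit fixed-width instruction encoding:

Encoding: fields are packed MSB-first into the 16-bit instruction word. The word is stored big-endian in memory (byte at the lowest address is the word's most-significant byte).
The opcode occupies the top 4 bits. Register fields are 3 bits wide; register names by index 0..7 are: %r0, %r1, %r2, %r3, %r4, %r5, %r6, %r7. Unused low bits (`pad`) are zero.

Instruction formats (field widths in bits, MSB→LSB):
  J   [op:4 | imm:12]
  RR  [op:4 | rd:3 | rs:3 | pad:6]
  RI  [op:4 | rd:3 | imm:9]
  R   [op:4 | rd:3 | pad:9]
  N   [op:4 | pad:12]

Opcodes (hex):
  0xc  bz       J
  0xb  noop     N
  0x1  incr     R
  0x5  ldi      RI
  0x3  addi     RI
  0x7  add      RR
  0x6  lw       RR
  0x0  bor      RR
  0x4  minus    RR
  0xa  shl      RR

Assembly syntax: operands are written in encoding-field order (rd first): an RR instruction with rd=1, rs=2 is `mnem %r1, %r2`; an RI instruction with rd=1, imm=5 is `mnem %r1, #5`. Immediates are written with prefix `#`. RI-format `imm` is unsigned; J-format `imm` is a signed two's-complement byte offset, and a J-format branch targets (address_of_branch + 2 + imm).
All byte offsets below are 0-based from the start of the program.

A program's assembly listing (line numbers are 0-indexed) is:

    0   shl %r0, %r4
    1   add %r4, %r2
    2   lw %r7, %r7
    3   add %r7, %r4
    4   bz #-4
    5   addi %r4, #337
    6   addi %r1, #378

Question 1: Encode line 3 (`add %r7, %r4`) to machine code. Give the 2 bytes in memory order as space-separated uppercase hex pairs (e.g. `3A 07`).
7F 00

L3: add op=0x7:4|rd=7:3|rs=4:3|pad=0:6 ⇒ 0x7f00 ⇒ big 7f 00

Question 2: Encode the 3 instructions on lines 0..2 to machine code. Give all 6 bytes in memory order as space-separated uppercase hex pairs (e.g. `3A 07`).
A1 00 78 80 6F C0

0. shl fields op=0xa:4|rd=0:3|rs=4:3|pad=0:6 → word a100h → a1 00
1. add fields op=0x7:4|rd=4:3|rs=2:3|pad=0:6 → word 7880h → 78 80
2. lw fields op=0x6:4|rd=7:3|rs=7:3|pad=0:6 → word 6fc0h → 6f c0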